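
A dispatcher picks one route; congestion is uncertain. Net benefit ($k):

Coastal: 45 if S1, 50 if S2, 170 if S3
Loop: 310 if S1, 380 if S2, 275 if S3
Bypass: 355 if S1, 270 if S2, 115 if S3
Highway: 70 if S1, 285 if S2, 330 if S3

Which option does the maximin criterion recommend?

Row minima: Coastal=45, Loop=275, Bypass=115, Highway=70
Best worst-case = 275 → Loop.

Loop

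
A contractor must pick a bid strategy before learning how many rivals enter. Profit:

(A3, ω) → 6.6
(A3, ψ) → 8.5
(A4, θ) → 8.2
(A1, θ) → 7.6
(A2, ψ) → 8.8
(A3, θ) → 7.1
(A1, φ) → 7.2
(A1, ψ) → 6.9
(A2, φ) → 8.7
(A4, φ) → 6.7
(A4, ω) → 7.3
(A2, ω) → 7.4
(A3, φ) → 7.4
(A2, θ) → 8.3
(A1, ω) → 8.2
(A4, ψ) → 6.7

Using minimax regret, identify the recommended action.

Column bests: θ=8.3, φ=8.7, ψ=8.8, ω=8.2.
A1 regrets: 0.7, 1.5, 1.9, 0.0 → max 1.9
A2 regrets: 0.0, 0.0, 0.0, 0.8 → max 0.8
A3 regrets: 1.2, 1.3, 0.3, 1.6 → max 1.6
A4 regrets: 0.1, 2.0, 2.1, 0.9 → max 2.1
Smallest max regret = 0.8 → A2.

A2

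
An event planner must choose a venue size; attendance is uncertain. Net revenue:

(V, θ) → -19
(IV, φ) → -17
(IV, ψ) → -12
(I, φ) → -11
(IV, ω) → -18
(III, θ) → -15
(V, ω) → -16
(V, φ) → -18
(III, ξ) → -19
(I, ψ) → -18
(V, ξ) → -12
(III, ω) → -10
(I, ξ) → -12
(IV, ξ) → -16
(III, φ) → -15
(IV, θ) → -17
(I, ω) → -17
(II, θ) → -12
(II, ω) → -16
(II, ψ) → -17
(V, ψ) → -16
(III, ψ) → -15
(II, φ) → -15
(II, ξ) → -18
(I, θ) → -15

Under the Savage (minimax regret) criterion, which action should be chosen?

Column bests: θ=-12, φ=-11, ψ=-12, ω=-10, ξ=-12.
I regrets: 3, 0, 6, 7, 0 → max 7
II regrets: 0, 4, 5, 6, 6 → max 6
III regrets: 3, 4, 3, 0, 7 → max 7
IV regrets: 5, 6, 0, 8, 4 → max 8
V regrets: 7, 7, 4, 6, 0 → max 7
Smallest max regret = 6 → II.

II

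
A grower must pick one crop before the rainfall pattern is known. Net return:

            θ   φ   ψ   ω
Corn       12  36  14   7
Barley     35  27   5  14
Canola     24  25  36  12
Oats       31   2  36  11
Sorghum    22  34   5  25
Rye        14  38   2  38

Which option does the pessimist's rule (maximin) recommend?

Canola

Row minima: Corn=7, Barley=5, Canola=12, Oats=2, Sorghum=5, Rye=2
Best worst-case = 12 → Canola.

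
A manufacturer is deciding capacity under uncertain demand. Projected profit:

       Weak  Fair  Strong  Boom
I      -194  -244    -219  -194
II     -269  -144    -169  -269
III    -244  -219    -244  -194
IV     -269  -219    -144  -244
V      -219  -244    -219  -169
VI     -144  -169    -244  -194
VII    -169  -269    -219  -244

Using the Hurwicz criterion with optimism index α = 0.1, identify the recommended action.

VI

I: 0.1·(-194) + 0.9·(-244) = -239
II: 0.1·(-144) + 0.9·(-269) = -256.5
III: 0.1·(-194) + 0.9·(-244) = -239
IV: 0.1·(-144) + 0.9·(-269) = -256.5
V: 0.1·(-169) + 0.9·(-244) = -236.5
VI: 0.1·(-144) + 0.9·(-244) = -234
VII: 0.1·(-169) + 0.9·(-269) = -259
Highest Hurwicz score = -234 → VI.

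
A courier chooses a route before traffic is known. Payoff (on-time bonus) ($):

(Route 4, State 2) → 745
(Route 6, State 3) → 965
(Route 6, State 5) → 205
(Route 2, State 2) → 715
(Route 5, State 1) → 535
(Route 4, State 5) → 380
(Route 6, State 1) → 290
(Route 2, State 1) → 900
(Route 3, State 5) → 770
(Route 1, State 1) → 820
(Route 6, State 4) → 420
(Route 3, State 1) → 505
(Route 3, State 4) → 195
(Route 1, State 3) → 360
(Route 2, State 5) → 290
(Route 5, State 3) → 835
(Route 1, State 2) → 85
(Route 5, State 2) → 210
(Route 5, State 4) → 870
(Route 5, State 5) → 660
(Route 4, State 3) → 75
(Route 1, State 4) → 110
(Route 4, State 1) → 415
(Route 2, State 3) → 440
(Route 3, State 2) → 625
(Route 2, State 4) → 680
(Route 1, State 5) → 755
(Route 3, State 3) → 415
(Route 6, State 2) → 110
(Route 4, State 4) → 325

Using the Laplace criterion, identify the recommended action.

Row averages: Route 1=426, Route 2=605, Route 3=502, Route 4=388, Route 5=622, Route 6=398
Highest average = 622 → Route 5.

Route 5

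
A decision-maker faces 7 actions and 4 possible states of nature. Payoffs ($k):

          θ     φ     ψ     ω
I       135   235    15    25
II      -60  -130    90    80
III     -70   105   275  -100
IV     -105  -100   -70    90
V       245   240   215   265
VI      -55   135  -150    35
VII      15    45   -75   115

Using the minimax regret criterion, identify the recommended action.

Column bests: θ=245, φ=240, ψ=275, ω=265.
I regrets: 110, 5, 260, 240 → max 260
II regrets: 305, 370, 185, 185 → max 370
III regrets: 315, 135, 0, 365 → max 365
IV regrets: 350, 340, 345, 175 → max 350
V regrets: 0, 0, 60, 0 → max 60
VI regrets: 300, 105, 425, 230 → max 425
VII regrets: 230, 195, 350, 150 → max 350
Smallest max regret = 60 → V.

V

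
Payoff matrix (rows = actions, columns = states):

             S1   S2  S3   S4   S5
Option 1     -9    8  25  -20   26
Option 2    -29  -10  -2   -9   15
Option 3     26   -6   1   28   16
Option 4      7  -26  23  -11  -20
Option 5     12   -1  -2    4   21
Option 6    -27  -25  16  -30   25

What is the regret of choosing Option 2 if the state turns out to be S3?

27

Best payoff under S3 is 25.
Regret = 25 − (-2) = 27.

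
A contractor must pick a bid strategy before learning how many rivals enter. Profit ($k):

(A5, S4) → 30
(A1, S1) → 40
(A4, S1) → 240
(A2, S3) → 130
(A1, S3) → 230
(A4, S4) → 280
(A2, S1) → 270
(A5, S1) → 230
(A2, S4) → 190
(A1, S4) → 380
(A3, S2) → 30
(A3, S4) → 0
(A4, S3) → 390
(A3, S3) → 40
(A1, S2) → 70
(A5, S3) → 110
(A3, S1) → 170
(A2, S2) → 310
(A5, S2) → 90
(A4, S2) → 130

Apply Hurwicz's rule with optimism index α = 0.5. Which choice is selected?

A4

A1: 0.5·380 + 0.5·40 = 210
A2: 0.5·310 + 0.5·130 = 220
A3: 0.5·170 + 0.5·0 = 85
A4: 0.5·390 + 0.5·130 = 260
A5: 0.5·230 + 0.5·30 = 130
Highest Hurwicz score = 260 → A4.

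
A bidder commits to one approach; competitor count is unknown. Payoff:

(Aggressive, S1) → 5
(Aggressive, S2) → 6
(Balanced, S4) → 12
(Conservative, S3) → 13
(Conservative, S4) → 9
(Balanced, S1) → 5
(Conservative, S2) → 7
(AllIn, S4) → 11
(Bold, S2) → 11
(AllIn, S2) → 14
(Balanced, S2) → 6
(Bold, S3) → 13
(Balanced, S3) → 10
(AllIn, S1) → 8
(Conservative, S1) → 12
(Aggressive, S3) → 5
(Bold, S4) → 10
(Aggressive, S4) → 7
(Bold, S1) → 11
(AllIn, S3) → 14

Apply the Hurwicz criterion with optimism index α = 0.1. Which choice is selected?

Bold

Conservative: 0.1·13 + 0.9·7 = 7.6
Balanced: 0.1·12 + 0.9·5 = 5.7
Aggressive: 0.1·7 + 0.9·5 = 5.2
Bold: 0.1·13 + 0.9·10 = 10.3
AllIn: 0.1·14 + 0.9·8 = 8.6
Highest Hurwicz score = 10.3 → Bold.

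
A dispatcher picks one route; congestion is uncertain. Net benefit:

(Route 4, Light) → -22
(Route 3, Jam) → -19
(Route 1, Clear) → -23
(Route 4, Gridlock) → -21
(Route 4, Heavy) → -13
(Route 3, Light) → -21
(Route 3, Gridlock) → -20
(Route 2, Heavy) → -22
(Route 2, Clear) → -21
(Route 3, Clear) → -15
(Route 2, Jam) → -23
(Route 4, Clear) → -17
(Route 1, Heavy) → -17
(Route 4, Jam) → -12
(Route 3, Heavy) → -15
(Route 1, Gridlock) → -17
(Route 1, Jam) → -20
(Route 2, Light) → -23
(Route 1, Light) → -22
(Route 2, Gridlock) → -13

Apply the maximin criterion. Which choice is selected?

Row minima: Route 1=-23, Route 2=-23, Route 3=-21, Route 4=-22
Best worst-case = -21 → Route 3.

Route 3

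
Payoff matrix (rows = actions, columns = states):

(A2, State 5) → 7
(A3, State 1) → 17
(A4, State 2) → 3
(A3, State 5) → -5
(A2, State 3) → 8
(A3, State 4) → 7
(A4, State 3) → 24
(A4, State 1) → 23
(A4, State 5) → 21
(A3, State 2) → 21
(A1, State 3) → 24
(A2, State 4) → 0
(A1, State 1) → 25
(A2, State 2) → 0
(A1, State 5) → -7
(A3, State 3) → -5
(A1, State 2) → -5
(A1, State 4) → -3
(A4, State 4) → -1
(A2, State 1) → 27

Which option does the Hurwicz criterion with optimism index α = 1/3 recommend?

A1: 1/3·25 + 2/3·(-7) = 11/3
A2: 1/3·27 + 2/3·0 = 9
A3: 1/3·21 + 2/3·(-5) = 11/3
A4: 1/3·24 + 2/3·(-1) = 22/3
Highest Hurwicz score = 9 → A2.

A2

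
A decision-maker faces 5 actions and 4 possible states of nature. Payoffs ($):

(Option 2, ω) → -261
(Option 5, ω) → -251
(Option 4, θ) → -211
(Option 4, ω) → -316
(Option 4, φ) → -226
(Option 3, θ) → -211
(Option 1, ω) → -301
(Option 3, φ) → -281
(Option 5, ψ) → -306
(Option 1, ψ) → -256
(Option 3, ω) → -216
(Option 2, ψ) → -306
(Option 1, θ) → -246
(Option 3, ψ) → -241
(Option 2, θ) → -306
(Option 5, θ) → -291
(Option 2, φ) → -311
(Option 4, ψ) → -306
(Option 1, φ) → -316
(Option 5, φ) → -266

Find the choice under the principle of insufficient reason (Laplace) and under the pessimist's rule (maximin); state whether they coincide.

laplace → Option 3; maximin → Option 3 (agree)

Row averages: Option 1=-279.75, Option 2=-296, Option 3=-237.25, Option 4=-264.75, Option 5=-278.5
Highest average = -237.25 → Option 3.
Row minima: Option 1=-316, Option 2=-311, Option 3=-281, Option 4=-316, Option 5=-306
Best worst-case = -281 → Option 3.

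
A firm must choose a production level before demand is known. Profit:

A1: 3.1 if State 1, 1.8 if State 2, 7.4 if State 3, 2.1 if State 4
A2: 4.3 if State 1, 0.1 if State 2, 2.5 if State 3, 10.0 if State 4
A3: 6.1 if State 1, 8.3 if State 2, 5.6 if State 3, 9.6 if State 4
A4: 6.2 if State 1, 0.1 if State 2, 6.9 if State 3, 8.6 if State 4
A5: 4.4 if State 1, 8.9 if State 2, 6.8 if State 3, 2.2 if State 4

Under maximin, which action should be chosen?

A3

Row minima: A1=1.8, A2=0.1, A3=5.6, A4=0.1, A5=2.2
Best worst-case = 5.6 → A3.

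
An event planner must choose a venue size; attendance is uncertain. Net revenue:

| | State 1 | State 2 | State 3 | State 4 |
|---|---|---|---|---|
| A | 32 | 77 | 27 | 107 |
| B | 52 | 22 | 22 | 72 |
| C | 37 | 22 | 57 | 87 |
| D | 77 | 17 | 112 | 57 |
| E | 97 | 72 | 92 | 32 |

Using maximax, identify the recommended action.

Row maxima: A=107, B=72, C=87, D=112, E=97
Best best-case = 112 → D.

D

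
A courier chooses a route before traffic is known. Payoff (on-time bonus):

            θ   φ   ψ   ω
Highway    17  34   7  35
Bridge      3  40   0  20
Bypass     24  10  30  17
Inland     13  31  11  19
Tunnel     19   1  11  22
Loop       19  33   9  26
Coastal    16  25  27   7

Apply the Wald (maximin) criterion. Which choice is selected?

Row minima: Highway=7, Bridge=0, Bypass=10, Inland=11, Tunnel=1, Loop=9, Coastal=7
Best worst-case = 11 → Inland.

Inland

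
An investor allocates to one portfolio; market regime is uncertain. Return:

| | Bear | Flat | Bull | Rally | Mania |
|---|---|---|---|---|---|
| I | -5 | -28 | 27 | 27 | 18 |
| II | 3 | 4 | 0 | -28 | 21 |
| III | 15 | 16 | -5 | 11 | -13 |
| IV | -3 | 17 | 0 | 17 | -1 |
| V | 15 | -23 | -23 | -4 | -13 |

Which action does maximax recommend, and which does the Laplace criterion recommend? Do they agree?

maximax → I; laplace → I (agree)

Row maxima: I=27, II=21, III=16, IV=17, V=15
Best best-case = 27 → I.
Row averages: I=7.8, II=0, III=4.8, IV=6, V=-9.6
Highest average = 7.8 → I.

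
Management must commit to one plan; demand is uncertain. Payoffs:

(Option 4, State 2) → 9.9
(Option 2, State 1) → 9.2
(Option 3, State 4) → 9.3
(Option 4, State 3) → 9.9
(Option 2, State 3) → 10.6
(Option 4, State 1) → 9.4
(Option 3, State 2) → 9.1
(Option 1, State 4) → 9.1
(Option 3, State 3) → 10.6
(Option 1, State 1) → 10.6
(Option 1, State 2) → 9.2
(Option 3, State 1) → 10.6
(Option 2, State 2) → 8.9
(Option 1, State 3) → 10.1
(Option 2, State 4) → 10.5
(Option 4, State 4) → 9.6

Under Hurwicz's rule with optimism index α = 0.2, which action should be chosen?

Option 1: 0.2·10.6 + 0.8·9.1 = 9.4
Option 2: 0.2·10.6 + 0.8·8.9 = 9.24
Option 3: 0.2·10.6 + 0.8·9.1 = 9.4
Option 4: 0.2·9.9 + 0.8·9.4 = 9.5
Highest Hurwicz score = 9.5 → Option 4.

Option 4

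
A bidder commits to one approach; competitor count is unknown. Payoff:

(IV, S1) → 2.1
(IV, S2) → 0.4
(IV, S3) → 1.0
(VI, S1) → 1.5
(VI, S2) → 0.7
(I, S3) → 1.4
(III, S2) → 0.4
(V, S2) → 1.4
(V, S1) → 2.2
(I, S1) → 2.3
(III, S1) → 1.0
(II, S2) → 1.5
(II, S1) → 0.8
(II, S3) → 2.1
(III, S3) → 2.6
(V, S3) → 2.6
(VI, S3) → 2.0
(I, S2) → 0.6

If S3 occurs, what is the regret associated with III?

Best payoff under S3 is 2.6.
Regret = 2.6 − 2.6 = 0.0.

0.0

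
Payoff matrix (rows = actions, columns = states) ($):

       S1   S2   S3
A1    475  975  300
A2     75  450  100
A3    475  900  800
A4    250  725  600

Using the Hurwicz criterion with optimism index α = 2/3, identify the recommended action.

A1: 2/3·975 + 1/3·300 = 750
A2: 2/3·450 + 1/3·75 = 325
A3: 2/3·900 + 1/3·475 = 2275/3
A4: 2/3·725 + 1/3·250 = 1700/3
Highest Hurwicz score = 2275/3 → A3.

A3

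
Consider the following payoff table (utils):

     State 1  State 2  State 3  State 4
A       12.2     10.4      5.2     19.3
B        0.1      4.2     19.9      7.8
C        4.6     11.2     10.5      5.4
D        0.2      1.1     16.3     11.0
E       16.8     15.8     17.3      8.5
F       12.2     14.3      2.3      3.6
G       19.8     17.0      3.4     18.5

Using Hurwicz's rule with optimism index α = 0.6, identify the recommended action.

A: 0.6·19.3 + 0.4·5.2 = 13.66
B: 0.6·19.9 + 0.4·0.1 = 11.98
C: 0.6·11.2 + 0.4·4.6 = 8.56
D: 0.6·16.3 + 0.4·0.2 = 9.86
E: 0.6·17.3 + 0.4·8.5 = 13.78
F: 0.6·14.3 + 0.4·2.3 = 9.5
G: 0.6·19.8 + 0.4·3.4 = 13.24
Highest Hurwicz score = 13.78 → E.

E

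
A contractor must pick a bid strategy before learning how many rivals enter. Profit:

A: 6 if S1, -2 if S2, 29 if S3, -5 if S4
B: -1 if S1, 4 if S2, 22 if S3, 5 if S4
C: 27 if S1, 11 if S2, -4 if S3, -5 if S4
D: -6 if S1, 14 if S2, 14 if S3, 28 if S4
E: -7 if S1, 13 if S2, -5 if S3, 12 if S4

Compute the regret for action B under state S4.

Best payoff under S4 is 28.
Regret = 28 − 5 = 23.

23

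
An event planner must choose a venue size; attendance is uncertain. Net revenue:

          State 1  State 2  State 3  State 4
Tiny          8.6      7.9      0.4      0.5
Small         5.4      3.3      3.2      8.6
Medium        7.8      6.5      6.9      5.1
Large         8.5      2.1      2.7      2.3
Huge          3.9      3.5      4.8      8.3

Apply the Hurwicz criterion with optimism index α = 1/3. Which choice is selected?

Medium

Tiny: 1/3·8.6 + 2/3·0.4 = 47/15
Small: 1/3·8.6 + 2/3·3.2 = 5
Medium: 1/3·7.8 + 2/3·5.1 = 6
Large: 1/3·8.5 + 2/3·2.1 = 127/30
Huge: 1/3·8.3 + 2/3·3.5 = 5.1
Highest Hurwicz score = 6 → Medium.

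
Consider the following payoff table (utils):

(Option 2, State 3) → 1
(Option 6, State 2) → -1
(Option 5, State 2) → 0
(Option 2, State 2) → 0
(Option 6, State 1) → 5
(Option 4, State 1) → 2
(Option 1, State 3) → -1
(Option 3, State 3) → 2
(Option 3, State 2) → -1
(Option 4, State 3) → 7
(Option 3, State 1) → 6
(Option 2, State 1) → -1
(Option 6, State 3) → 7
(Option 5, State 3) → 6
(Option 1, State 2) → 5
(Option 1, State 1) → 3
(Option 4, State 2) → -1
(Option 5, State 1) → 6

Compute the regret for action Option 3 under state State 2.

Best payoff under State 2 is 5.
Regret = 5 − (-1) = 6.

6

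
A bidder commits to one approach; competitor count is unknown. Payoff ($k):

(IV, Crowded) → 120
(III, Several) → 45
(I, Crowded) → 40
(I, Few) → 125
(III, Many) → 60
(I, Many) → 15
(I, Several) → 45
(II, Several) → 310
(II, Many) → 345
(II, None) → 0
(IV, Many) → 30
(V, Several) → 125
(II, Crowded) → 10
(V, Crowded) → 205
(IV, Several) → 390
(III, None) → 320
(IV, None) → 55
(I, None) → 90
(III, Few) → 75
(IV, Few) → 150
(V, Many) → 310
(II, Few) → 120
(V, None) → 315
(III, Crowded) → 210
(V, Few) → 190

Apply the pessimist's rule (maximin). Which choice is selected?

Row minima: I=15, II=0, III=45, IV=30, V=125
Best worst-case = 125 → V.

V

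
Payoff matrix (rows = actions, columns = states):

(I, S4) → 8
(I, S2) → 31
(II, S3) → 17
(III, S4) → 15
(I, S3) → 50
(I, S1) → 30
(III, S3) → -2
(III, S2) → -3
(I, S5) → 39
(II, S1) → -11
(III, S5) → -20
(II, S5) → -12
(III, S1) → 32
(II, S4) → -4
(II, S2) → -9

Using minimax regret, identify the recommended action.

Column bests: S1=32, S2=31, S3=50, S4=15, S5=39.
I regrets: 2, 0, 0, 7, 0 → max 7
II regrets: 43, 40, 33, 19, 51 → max 51
III regrets: 0, 34, 52, 0, 59 → max 59
Smallest max regret = 7 → I.

I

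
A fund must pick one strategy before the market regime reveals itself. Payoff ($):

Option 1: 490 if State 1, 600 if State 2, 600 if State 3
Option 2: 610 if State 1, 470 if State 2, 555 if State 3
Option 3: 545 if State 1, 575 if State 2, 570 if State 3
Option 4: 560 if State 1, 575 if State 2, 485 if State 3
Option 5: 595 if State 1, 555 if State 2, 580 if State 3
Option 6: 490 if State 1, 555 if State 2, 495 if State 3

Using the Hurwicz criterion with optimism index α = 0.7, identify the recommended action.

Option 5

Option 1: 0.7·600 + 0.3·490 = 567
Option 2: 0.7·610 + 0.3·470 = 568
Option 3: 0.7·575 + 0.3·545 = 566
Option 4: 0.7·575 + 0.3·485 = 548
Option 5: 0.7·595 + 0.3·555 = 583
Option 6: 0.7·555 + 0.3·490 = 535.5
Highest Hurwicz score = 583 → Option 5.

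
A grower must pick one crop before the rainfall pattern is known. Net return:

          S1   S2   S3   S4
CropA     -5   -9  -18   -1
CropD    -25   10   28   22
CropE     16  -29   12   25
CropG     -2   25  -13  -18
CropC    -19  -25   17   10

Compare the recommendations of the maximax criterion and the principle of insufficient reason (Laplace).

maximax → CropD; laplace → CropD (agree)

Row maxima: CropA=-1, CropD=28, CropE=25, CropG=25, CropC=17
Best best-case = 28 → CropD.
Row averages: CropA=-8.25, CropD=8.75, CropE=6, CropG=-2, CropC=-4.25
Highest average = 8.75 → CropD.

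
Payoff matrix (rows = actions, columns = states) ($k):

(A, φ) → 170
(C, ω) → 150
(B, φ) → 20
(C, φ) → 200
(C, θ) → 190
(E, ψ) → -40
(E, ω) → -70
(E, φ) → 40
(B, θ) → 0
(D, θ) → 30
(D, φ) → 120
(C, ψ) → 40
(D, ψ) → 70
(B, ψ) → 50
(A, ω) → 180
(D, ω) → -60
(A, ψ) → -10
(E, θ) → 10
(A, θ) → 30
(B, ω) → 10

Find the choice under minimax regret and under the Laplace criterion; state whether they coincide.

minimax regret → C; laplace → C (agree)

Column bests: θ=190, φ=200, ψ=70, ω=180.
A regrets: 160, 30, 80, 0 → max 160
B regrets: 190, 180, 20, 170 → max 190
C regrets: 0, 0, 30, 30 → max 30
D regrets: 160, 80, 0, 240 → max 240
E regrets: 180, 160, 110, 250 → max 250
Smallest max regret = 30 → C.
Row averages: A=92.5, B=20, C=145, D=40, E=-15
Highest average = 145 → C.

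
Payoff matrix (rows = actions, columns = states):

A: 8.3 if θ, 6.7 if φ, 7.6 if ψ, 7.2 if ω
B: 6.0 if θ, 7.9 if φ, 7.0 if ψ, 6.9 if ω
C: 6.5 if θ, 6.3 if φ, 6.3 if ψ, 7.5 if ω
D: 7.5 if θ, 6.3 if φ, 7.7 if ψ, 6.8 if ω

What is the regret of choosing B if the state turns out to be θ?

Best payoff under θ is 8.3.
Regret = 8.3 − 6.0 = 2.3.

2.3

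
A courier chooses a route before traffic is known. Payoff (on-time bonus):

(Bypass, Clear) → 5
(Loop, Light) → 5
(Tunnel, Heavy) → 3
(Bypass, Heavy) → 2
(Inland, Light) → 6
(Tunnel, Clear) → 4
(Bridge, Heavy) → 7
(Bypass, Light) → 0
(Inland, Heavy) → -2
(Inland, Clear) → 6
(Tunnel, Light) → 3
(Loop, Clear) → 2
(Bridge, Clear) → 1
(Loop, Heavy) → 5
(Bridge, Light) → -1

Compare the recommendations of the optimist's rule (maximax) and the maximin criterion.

Row maxima: Bridge=7, Inland=6, Bypass=5, Tunnel=4, Loop=5
Best best-case = 7 → Bridge.
Row minima: Bridge=-1, Inland=-2, Bypass=0, Tunnel=3, Loop=2
Best worst-case = 3 → Tunnel.

maximax → Bridge; maximin → Tunnel (disagree)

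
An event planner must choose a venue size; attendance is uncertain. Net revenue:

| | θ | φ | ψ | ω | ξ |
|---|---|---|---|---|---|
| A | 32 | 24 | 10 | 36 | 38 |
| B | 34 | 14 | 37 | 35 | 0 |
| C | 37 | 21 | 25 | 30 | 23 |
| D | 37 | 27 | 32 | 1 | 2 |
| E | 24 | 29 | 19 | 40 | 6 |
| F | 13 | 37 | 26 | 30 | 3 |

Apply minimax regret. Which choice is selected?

Column bests: θ=37, φ=37, ψ=37, ω=40, ξ=38.
A regrets: 5, 13, 27, 4, 0 → max 27
B regrets: 3, 23, 0, 5, 38 → max 38
C regrets: 0, 16, 12, 10, 15 → max 16
D regrets: 0, 10, 5, 39, 36 → max 39
E regrets: 13, 8, 18, 0, 32 → max 32
F regrets: 24, 0, 11, 10, 35 → max 35
Smallest max regret = 16 → C.

C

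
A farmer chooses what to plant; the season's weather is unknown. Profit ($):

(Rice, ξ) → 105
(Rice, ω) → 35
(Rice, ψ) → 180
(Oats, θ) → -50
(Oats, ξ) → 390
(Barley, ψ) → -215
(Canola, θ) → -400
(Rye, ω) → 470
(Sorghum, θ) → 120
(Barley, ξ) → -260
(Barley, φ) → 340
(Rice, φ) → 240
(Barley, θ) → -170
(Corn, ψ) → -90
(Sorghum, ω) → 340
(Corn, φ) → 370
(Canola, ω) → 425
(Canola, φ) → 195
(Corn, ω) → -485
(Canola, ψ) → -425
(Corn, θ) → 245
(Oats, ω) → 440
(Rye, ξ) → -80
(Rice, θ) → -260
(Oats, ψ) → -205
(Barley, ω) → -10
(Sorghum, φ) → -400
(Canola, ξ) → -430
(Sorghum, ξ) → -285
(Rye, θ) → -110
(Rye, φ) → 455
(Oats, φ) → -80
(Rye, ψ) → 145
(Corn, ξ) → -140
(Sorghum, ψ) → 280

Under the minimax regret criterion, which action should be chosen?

Column bests: θ=245, φ=455, ψ=280, ω=470, ξ=390.
Barley regrets: 415, 115, 495, 480, 650 → max 650
Canola regrets: 645, 260, 705, 45, 820 → max 820
Sorghum regrets: 125, 855, 0, 130, 675 → max 855
Rice regrets: 505, 215, 100, 435, 285 → max 505
Oats regrets: 295, 535, 485, 30, 0 → max 535
Corn regrets: 0, 85, 370, 955, 530 → max 955
Rye regrets: 355, 0, 135, 0, 470 → max 470
Smallest max regret = 470 → Rye.

Rye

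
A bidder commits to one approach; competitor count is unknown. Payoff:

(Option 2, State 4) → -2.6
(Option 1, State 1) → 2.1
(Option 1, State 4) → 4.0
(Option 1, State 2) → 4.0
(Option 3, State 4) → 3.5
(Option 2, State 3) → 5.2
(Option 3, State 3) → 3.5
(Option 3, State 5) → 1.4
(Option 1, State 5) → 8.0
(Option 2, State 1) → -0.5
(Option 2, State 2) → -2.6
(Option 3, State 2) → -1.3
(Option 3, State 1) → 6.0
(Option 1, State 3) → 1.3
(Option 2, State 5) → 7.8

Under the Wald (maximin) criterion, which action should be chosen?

Option 1

Row minima: Option 1=1.3, Option 2=-2.6, Option 3=-1.3
Best worst-case = 1.3 → Option 1.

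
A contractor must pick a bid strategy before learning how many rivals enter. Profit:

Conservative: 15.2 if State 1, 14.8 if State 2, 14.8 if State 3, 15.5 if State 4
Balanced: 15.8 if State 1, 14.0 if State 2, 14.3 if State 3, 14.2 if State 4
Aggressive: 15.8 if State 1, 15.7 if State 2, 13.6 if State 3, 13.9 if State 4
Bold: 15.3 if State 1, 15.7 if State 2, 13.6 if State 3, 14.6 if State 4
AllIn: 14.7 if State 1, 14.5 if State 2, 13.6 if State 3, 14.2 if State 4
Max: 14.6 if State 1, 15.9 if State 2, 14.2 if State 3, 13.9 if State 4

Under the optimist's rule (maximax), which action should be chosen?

Max

Row maxima: Conservative=15.5, Balanced=15.8, Aggressive=15.8, Bold=15.7, AllIn=14.7, Max=15.9
Best best-case = 15.9 → Max.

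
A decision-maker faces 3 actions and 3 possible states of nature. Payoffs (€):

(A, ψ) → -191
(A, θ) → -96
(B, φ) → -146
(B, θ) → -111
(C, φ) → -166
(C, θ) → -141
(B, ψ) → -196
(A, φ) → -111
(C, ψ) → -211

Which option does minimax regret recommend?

Column bests: θ=-96, φ=-111, ψ=-191.
A regrets: 0, 0, 0 → max 0
B regrets: 15, 35, 5 → max 35
C regrets: 45, 55, 20 → max 55
Smallest max regret = 0 → A.

A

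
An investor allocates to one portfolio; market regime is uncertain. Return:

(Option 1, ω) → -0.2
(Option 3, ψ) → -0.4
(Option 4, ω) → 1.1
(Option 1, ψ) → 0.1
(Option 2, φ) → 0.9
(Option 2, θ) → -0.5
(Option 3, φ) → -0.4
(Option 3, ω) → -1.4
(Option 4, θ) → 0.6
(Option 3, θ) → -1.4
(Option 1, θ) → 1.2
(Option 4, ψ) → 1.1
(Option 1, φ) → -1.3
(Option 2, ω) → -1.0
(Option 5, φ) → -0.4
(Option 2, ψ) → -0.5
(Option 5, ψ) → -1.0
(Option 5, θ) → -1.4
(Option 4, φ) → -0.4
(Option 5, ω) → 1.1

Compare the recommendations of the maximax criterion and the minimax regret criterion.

Row maxima: Option 1=1.2, Option 2=0.9, Option 3=-0.4, Option 4=1.1, Option 5=1.1
Best best-case = 1.2 → Option 1.
Column bests: θ=1.2, φ=0.9, ψ=1.1, ω=1.1.
Option 1 regrets: 0.0, 2.2, 1.0, 1.3 → max 2.2
Option 2 regrets: 1.7, 0.0, 1.6, 2.1 → max 2.1
Option 3 regrets: 2.6, 1.3, 1.5, 2.5 → max 2.6
Option 4 regrets: 0.6, 1.3, 0.0, 0.0 → max 1.3
Option 5 regrets: 2.6, 1.3, 2.1, 0.0 → max 2.6
Smallest max regret = 1.3 → Option 4.

maximax → Option 1; minimax regret → Option 4 (disagree)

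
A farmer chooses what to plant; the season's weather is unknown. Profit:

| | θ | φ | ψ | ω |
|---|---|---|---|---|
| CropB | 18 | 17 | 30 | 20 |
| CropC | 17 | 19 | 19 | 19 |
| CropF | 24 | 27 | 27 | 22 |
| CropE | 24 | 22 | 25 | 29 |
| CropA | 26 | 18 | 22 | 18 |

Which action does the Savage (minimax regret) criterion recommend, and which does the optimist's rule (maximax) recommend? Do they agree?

Column bests: θ=26, φ=27, ψ=30, ω=29.
CropB regrets: 8, 10, 0, 9 → max 10
CropC regrets: 9, 8, 11, 10 → max 11
CropF regrets: 2, 0, 3, 7 → max 7
CropE regrets: 2, 5, 5, 0 → max 5
CropA regrets: 0, 9, 8, 11 → max 11
Smallest max regret = 5 → CropE.
Row maxima: CropB=30, CropC=19, CropF=27, CropE=29, CropA=26
Best best-case = 30 → CropB.

minimax regret → CropE; maximax → CropB (disagree)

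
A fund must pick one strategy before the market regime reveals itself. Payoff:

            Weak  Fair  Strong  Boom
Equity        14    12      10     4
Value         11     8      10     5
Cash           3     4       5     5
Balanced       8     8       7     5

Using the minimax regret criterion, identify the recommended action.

Equity

Column bests: Weak=14, Fair=12, Strong=10, Boom=5.
Equity regrets: 0, 0, 0, 1 → max 1
Value regrets: 3, 4, 0, 0 → max 4
Cash regrets: 11, 8, 5, 0 → max 11
Balanced regrets: 6, 4, 3, 0 → max 6
Smallest max regret = 1 → Equity.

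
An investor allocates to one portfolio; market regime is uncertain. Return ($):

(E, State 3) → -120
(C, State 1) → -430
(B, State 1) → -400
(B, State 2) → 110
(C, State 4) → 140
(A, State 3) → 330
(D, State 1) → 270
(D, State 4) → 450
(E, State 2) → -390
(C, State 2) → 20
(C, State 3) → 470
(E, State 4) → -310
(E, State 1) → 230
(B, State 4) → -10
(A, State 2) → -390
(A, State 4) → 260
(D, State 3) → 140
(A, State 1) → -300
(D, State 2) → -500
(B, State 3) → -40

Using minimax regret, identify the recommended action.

Column bests: State 1=270, State 2=110, State 3=470, State 4=450.
A regrets: 570, 500, 140, 190 → max 570
B regrets: 670, 0, 510, 460 → max 670
C regrets: 700, 90, 0, 310 → max 700
D regrets: 0, 610, 330, 0 → max 610
E regrets: 40, 500, 590, 760 → max 760
Smallest max regret = 570 → A.

A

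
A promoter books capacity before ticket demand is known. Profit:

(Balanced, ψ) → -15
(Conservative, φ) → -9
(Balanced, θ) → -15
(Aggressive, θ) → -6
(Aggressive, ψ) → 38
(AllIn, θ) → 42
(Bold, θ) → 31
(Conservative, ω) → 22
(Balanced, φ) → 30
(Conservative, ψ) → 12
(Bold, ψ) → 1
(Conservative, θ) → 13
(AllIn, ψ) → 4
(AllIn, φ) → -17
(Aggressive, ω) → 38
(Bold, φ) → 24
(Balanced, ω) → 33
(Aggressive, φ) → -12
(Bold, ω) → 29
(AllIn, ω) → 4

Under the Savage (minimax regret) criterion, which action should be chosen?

Column bests: θ=42, φ=30, ψ=38, ω=38.
Conservative regrets: 29, 39, 26, 16 → max 39
Balanced regrets: 57, 0, 53, 5 → max 57
Aggressive regrets: 48, 42, 0, 0 → max 48
Bold regrets: 11, 6, 37, 9 → max 37
AllIn regrets: 0, 47, 34, 34 → max 47
Smallest max regret = 37 → Bold.

Bold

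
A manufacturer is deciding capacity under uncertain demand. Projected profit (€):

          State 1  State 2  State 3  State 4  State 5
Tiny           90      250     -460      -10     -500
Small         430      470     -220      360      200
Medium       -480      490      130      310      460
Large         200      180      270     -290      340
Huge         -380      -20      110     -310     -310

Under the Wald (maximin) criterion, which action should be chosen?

Row minima: Tiny=-500, Small=-220, Medium=-480, Large=-290, Huge=-380
Best worst-case = -220 → Small.

Small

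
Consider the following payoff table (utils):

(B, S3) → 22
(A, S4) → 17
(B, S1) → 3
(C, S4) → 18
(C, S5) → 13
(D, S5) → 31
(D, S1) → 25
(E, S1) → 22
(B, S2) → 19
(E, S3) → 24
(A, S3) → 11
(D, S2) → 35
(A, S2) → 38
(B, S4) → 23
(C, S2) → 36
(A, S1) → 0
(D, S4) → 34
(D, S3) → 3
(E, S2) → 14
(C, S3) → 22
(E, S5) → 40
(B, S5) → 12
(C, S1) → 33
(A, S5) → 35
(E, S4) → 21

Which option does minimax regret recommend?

Column bests: S1=33, S2=38, S3=24, S4=34, S5=40.
A regrets: 33, 0, 13, 17, 5 → max 33
B regrets: 30, 19, 2, 11, 28 → max 30
C regrets: 0, 2, 2, 16, 27 → max 27
D regrets: 8, 3, 21, 0, 9 → max 21
E regrets: 11, 24, 0, 13, 0 → max 24
Smallest max regret = 21 → D.

D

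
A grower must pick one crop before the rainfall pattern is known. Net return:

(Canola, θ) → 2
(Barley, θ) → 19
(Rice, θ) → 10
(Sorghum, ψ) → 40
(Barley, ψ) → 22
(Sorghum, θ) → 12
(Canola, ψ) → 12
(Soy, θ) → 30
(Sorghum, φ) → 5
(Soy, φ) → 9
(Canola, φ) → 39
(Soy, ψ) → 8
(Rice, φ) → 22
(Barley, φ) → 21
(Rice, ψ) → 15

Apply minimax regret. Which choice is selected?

Barley

Column bests: θ=30, φ=39, ψ=40.
Sorghum regrets: 18, 34, 0 → max 34
Canola regrets: 28, 0, 28 → max 28
Rice regrets: 20, 17, 25 → max 25
Barley regrets: 11, 18, 18 → max 18
Soy regrets: 0, 30, 32 → max 32
Smallest max regret = 18 → Barley.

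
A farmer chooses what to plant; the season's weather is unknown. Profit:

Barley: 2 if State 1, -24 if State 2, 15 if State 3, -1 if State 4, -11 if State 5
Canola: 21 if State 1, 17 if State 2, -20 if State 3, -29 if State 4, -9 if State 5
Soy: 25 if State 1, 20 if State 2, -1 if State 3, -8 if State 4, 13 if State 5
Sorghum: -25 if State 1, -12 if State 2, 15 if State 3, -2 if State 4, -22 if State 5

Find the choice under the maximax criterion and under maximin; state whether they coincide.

maximax → Soy; maximin → Soy (agree)

Row maxima: Barley=15, Canola=21, Soy=25, Sorghum=15
Best best-case = 25 → Soy.
Row minima: Barley=-24, Canola=-29, Soy=-8, Sorghum=-25
Best worst-case = -8 → Soy.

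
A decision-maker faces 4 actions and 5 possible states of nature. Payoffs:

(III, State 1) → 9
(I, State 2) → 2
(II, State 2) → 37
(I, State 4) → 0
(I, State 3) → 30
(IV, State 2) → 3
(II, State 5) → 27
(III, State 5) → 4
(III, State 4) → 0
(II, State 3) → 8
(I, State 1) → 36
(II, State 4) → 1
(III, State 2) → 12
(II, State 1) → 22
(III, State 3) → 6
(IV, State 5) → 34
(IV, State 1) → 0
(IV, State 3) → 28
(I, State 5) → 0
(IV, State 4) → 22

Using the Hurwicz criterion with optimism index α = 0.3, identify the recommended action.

I: 0.3·36 + 0.7·0 = 10.8
II: 0.3·37 + 0.7·1 = 11.8
III: 0.3·12 + 0.7·0 = 3.6
IV: 0.3·34 + 0.7·0 = 10.2
Highest Hurwicz score = 11.8 → II.

II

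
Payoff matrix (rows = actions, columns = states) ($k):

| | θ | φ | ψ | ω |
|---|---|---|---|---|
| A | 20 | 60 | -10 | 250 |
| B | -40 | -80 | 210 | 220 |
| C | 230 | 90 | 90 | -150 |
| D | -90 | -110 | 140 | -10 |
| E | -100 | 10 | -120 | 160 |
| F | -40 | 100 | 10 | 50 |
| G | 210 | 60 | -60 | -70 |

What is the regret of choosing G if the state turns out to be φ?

40

Best payoff under φ is 100.
Regret = 100 − 60 = 40.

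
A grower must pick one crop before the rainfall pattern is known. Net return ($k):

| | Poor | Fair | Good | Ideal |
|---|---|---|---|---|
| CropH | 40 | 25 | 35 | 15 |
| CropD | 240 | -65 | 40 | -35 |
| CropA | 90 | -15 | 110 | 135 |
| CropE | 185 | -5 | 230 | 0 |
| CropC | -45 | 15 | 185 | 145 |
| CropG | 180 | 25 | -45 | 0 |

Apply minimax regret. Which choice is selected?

CropE

Column bests: Poor=240, Fair=25, Good=230, Ideal=145.
CropH regrets: 200, 0, 195, 130 → max 200
CropD regrets: 0, 90, 190, 180 → max 190
CropA regrets: 150, 40, 120, 10 → max 150
CropE regrets: 55, 30, 0, 145 → max 145
CropC regrets: 285, 10, 45, 0 → max 285
CropG regrets: 60, 0, 275, 145 → max 275
Smallest max regret = 145 → CropE.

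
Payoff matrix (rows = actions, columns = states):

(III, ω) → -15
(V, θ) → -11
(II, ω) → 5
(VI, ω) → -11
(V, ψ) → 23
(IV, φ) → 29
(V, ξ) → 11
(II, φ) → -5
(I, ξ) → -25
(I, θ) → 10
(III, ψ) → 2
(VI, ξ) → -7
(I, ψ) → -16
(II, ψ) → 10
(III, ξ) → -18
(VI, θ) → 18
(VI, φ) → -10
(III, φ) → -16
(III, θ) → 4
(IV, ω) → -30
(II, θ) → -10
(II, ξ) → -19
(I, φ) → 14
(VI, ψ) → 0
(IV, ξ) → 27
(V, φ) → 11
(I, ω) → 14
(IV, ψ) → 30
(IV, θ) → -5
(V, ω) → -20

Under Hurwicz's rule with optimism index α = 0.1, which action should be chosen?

I: 0.1·14 + 0.9·(-25) = -21.1
II: 0.1·10 + 0.9·(-19) = -16.1
III: 0.1·4 + 0.9·(-18) = -15.8
IV: 0.1·30 + 0.9·(-30) = -24
V: 0.1·23 + 0.9·(-20) = -15.7
VI: 0.1·18 + 0.9·(-11) = -8.1
Highest Hurwicz score = -8.1 → VI.

VI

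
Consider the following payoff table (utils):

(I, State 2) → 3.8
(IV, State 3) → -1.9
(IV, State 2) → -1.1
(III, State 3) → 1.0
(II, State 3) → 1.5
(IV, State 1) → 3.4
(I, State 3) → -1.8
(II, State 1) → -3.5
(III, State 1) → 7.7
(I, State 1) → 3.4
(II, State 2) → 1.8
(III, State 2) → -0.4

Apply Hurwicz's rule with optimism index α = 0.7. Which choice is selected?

III

I: 0.7·3.8 + 0.3·(-1.8) = 2.12
II: 0.7·1.8 + 0.3·(-3.5) = 0.21
III: 0.7·7.7 + 0.3·(-0.4) = 5.27
IV: 0.7·3.4 + 0.3·(-1.9) = 1.81
Highest Hurwicz score = 5.27 → III.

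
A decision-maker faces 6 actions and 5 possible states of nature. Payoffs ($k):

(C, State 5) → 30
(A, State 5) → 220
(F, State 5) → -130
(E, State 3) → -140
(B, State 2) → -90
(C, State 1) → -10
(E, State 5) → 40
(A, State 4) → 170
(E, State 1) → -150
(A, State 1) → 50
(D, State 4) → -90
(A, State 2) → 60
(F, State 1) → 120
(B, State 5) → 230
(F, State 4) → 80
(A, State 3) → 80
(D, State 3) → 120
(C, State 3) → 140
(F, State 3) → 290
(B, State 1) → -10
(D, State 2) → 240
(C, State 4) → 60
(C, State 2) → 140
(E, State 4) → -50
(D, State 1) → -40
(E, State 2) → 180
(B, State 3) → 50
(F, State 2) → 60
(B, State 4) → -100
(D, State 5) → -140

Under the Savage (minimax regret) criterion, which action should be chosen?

C

Column bests: State 1=120, State 2=240, State 3=290, State 4=170, State 5=230.
A regrets: 70, 180, 210, 0, 10 → max 210
B regrets: 130, 330, 240, 270, 0 → max 330
C regrets: 130, 100, 150, 110, 200 → max 200
D regrets: 160, 0, 170, 260, 370 → max 370
E regrets: 270, 60, 430, 220, 190 → max 430
F regrets: 0, 180, 0, 90, 360 → max 360
Smallest max regret = 200 → C.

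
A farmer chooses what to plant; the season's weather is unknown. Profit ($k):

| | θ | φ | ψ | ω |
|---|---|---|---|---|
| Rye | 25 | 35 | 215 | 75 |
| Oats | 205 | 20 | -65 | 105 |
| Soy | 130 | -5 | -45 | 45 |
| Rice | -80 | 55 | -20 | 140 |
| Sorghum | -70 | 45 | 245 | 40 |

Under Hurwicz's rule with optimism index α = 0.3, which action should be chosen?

Rye: 0.3·215 + 0.7·25 = 82
Oats: 0.3·205 + 0.7·(-65) = 16
Soy: 0.3·130 + 0.7·(-45) = 7.5
Rice: 0.3·140 + 0.7·(-80) = -14
Sorghum: 0.3·245 + 0.7·(-70) = 24.5
Highest Hurwicz score = 82 → Rye.

Rye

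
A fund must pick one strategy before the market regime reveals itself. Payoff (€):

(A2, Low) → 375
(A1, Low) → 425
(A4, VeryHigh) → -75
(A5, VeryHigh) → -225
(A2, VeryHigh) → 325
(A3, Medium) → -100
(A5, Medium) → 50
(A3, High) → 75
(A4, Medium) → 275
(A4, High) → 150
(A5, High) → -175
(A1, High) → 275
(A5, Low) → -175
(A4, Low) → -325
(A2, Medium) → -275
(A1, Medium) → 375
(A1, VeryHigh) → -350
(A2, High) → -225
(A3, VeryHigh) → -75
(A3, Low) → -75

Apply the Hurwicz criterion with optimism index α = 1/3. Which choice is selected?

A3

A1: 1/3·425 + 2/3·(-350) = -275/3
A2: 1/3·375 + 2/3·(-275) = -175/3
A3: 1/3·75 + 2/3·(-100) = -125/3
A4: 1/3·275 + 2/3·(-325) = -125
A5: 1/3·50 + 2/3·(-225) = -400/3
Highest Hurwicz score = -125/3 → A3.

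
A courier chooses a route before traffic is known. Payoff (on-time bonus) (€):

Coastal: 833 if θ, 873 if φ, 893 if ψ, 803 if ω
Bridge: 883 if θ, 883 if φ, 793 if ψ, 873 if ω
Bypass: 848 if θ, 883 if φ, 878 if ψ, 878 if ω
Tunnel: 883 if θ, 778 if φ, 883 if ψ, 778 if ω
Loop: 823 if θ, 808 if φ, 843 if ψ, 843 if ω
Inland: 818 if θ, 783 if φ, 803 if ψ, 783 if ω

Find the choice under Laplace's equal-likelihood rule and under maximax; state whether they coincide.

laplace → Bypass; maximax → Coastal (disagree)

Row averages: Coastal=850.5, Bridge=858, Bypass=871.75, Tunnel=830.5, Loop=829.25, Inland=796.75
Highest average = 871.75 → Bypass.
Row maxima: Coastal=893, Bridge=883, Bypass=883, Tunnel=883, Loop=843, Inland=818
Best best-case = 893 → Coastal.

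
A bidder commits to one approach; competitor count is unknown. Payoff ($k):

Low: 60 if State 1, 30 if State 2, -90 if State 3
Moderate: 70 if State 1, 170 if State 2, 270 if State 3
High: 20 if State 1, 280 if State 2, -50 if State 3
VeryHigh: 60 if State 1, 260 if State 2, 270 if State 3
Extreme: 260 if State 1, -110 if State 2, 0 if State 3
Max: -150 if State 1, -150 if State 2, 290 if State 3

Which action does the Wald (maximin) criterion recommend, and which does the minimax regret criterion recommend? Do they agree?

Row minima: Low=-90, Moderate=70, High=-50, VeryHigh=60, Extreme=-110, Max=-150
Best worst-case = 70 → Moderate.
Column bests: State 1=260, State 2=280, State 3=290.
Low regrets: 200, 250, 380 → max 380
Moderate regrets: 190, 110, 20 → max 190
High regrets: 240, 0, 340 → max 340
VeryHigh regrets: 200, 20, 20 → max 200
Extreme regrets: 0, 390, 290 → max 390
Max regrets: 410, 430, 0 → max 430
Smallest max regret = 190 → Moderate.

maximin → Moderate; minimax regret → Moderate (agree)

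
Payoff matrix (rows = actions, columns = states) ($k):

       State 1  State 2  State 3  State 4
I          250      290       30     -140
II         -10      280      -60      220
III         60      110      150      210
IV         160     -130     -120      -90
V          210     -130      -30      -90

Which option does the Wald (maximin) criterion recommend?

Row minima: I=-140, II=-60, III=60, IV=-130, V=-130
Best worst-case = 60 → III.

III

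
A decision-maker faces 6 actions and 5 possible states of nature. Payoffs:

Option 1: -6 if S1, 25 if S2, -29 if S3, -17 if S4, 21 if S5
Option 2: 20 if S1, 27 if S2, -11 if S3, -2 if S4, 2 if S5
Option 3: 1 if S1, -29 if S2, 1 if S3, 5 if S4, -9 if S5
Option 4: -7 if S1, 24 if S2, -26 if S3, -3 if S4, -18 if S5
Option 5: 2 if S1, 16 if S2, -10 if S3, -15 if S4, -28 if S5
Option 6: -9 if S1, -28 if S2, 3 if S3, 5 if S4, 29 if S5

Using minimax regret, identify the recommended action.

Option 2

Column bests: S1=20, S2=27, S3=3, S4=5, S5=29.
Option 1 regrets: 26, 2, 32, 22, 8 → max 32
Option 2 regrets: 0, 0, 14, 7, 27 → max 27
Option 3 regrets: 19, 56, 2, 0, 38 → max 56
Option 4 regrets: 27, 3, 29, 8, 47 → max 47
Option 5 regrets: 18, 11, 13, 20, 57 → max 57
Option 6 regrets: 29, 55, 0, 0, 0 → max 55
Smallest max regret = 27 → Option 2.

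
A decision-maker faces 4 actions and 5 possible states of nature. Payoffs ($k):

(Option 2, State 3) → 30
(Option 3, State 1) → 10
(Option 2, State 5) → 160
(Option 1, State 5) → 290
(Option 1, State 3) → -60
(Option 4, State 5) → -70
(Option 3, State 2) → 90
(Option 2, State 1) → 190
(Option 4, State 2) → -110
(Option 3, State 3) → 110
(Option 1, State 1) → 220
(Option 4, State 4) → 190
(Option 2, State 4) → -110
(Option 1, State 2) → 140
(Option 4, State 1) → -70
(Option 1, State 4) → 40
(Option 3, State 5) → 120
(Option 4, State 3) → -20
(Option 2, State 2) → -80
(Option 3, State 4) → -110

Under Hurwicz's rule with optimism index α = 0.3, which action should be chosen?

Option 1: 0.3·290 + 0.7·(-60) = 45
Option 2: 0.3·190 + 0.7·(-110) = -20
Option 3: 0.3·120 + 0.7·(-110) = -41
Option 4: 0.3·190 + 0.7·(-110) = -20
Highest Hurwicz score = 45 → Option 1.

Option 1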